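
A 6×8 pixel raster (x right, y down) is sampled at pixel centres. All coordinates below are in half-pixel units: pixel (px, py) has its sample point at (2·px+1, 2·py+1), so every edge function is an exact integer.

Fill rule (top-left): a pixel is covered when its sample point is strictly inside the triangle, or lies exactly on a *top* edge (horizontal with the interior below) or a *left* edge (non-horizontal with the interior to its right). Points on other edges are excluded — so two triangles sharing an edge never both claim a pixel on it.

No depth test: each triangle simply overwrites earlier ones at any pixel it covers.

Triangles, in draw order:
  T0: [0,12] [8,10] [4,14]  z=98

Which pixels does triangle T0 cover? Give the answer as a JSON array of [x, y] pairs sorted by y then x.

T0:
  2·area = 24
  edge (0, 12)→(8, 10): d=(8,-2) top-left  bias=+0
  edge (8, 10)→(4, 14): d=(-4,4) right/bottom  bias=-1
  edge (4, 14)→(0, 12): d=(-4,-2) top-left  bias=+0
    (5,3)@(11, 7): e=[-18,0,42] → ·  [on edge]
    (4,4)@(9, 9): e=[-6,0,30] → ·  [on edge]
    (2,5)@(5, 11): e=[2,8,14] → #
    (3,5)@(7, 11): e=[6,0,18] → ·  [on edge]
    (1,6)@(3, 13): e=[14,8,2] → #
    (2,6)@(5, 13): e=[18,0,6] → ·  [on edge]
    (1,7)@(3, 15): e=[30,0,-6] → ·  [on edge]
  covered (2 px):
    · · · · · ·
    · · · · · ·
    · · · · · ·
    · · · · · ·
    · · · · · ·
    · · # · · ·
    · # · · · ·
    · · · · · ·

Result: [[2,5],[1,6]]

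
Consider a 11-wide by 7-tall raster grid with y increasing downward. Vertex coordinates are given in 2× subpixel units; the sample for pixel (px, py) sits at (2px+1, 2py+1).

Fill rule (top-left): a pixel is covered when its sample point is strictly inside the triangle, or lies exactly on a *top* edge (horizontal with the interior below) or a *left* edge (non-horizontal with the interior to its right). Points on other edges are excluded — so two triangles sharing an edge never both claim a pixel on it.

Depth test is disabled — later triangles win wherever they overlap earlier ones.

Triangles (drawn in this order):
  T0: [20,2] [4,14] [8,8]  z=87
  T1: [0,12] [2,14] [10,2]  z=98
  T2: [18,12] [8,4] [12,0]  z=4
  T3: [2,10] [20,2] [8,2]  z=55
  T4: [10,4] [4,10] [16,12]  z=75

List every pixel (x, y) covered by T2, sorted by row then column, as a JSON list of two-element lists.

T0:
  2·area = 48
  edge (20, 2)→(4, 14): d=(-16,12) right/bottom  bias=-1
  edge (4, 14)→(8, 8): d=(4,-6) top-left  bias=+0
  edge (8, 8)→(20, 2): d=(12,-6) top-left  bias=+0
    (7,2)@(15, 5): e=[12,30,6] → #
    (8,2)@(17, 5): e=[-12,42,18] → ·
    (5,3)@(11, 7): e=[28,14,6] → #
    (6,3)@(13, 7): e=[4,26,18] → #
    (7,3)@(15, 7): e=[-20,38,30] → ·
    (4,4)@(9, 9): e=[20,10,18] → #
    (5,4)@(11, 9): e=[-4,22,30] → ·
    (6,4)@(13, 9): e=[-28,34,42] → ·
    (3,5)@(7, 11): e=[12,6,30] → #
    (4,5)@(9, 11): e=[-12,18,42] → ·
    (2,6)@(5, 13): e=[4,2,42] → #
    (3,6)@(7, 13): e=[-20,14,54] → ·
  covered (6 px):
    · · · · · · · · · · ·
    · · · · · · · · · · ·
    · · · · · · · # · · ·
    · · · · · # # · · · ·
    · · · · # · · · · · ·
    · · · # · · · · · · ·
    · · # · · · · · · · ·
T1:
  2·area = 40  (B↔C swapped to make it positive)
  edge (0, 12)→(10, 2): d=(10,-10) top-left  bias=+0
  edge (10, 2)→(2, 14): d=(-8,12) right/bottom  bias=-1
  edge (2, 14)→(0, 12): d=(-2,-2) top-left  bias=+0
    (5,0)@(11, 1): e=[0,-4,44] → ·  [on edge]
    (4,1)@(9, 3): e=[0,4,36] → #  [on edge]
    (5,1)@(11, 3): e=[20,-20,40] → ·
    (3,2)@(7, 5): e=[0,12,28] → #  [on edge]
    (4,2)@(9, 5): e=[20,-12,32] → ·
    (2,3)@(5, 7): e=[0,20,20] → #  [on edge]
    (3,3)@(7, 7): e=[20,-4,24] → ·
    (1,4)@(3, 9): e=[0,28,12] → #  [on edge]
    (3,4)@(7, 9): e=[40,-20,20] → ·
    (0,5)@(1, 11): e=[0,36,4] → #  [on edge]
    (2,5)@(5, 11): e=[40,-12,12] → ·
    (0,6)@(1, 13): e=[20,20,0] → #  [on edge]
  covered (8 px):
    · · · · · · · · · · ·
    · · · · # · · · · · ·
    · · · # · · · · · · ·
    · · # · · · · · · · ·
    · # # · · · · · · · ·
    # # · · · · · · · · ·
    # · · · · · · · · · ·
T2:
  2·area = 72
  edge (18, 12)→(8, 4): d=(-10,-8) top-left  bias=+0
  edge (8, 4)→(12, 0): d=(4,-4) top-left  bias=+0
  edge (12, 0)→(18, 12): d=(6,12) right/bottom  bias=-1
    (5,0)@(11, 1): e=[54,0,18] → #  [on edge]
    (6,0)@(13, 1): e=[70,8,-6] → ·
    (4,1)@(9, 3): e=[18,0,54] → #  [on edge]
    (6,1)@(13, 3): e=[50,16,6] → #
    (7,1)@(15, 3): e=[66,24,-18] → ·
    (3,2)@(7, 5): e=[-18,0,90] → ·  [on edge]
    (4,2)@(9, 5): e=[-2,8,66] → ·
    (5,2)@(11, 5): e=[14,16,42] → #
    (7,2)@(15, 5): e=[46,32,-6] → ·
    (2,3)@(5, 7): e=[-54,0,126] → ·  [on edge]
    (5,3)@(11, 7): e=[-6,24,54] → ·
    (6,3)@(13, 7): e=[10,32,30] → #
    (1,4)@(3, 9): e=[-90,0,162] → ·  [on edge]
    (0,5)@(1, 11): e=[-126,0,198] → ·  [on edge]
  covered (10 px):
    · · · · · # · · · · ·
    · · · · # # # · · · ·
    · · · · · # # · · · ·
    · · · · · · # # · · ·
    · · · · · · · # · · ·
    · · · · · · · · # · ·
    · · · · · · · · · · ·
T3:
  2·area = 96  (B↔C swapped to make it positive)
  edge (2, 10)→(8, 2): d=(6,-8) top-left  bias=+0
  edge (8, 2)→(20, 2): d=(12,0) top-left  bias=+0
  edge (20, 2)→(2, 10): d=(-18,8) right/bottom  bias=-1
    (4,1)@(9, 3): e=[14,12,70] → #
    (5,1)@(11, 3): e=[30,12,54] → #
    (6,1)@(13, 3): e=[46,12,38] → #
    (7,1)@(15, 3): e=[62,12,22] → #
    (8,1)@(17, 3): e=[78,12,6] → #
    (9,1)@(19, 3): e=[94,12,-10] → ·
    (3,2)@(7, 5): e=[10,36,50] → #
    (7,2)@(15, 5): e=[74,36,-14] → ·
    (8,2)@(17, 5): e=[90,36,-30] → ·
    (2,3)@(5, 7): e=[6,60,30] → #
    (4,3)@(9, 7): e=[38,60,-2] → ·
    (5,3)@(11, 7): e=[54,60,-18] → ·
  covered (12 px):
    · · · · · · · · · · ·
    · · · · # # # # # · ·
    · · · # # # # · · · ·
    · · # # · · · · · · ·
    · # · · · · · · · · ·
    · · · · · · · · · · ·
    · · · · · · · · · · ·
T4:
  2·area = 84  (B↔C swapped to make it positive)
  edge (10, 4)→(16, 12): d=(6,8) right/bottom  bias=-1
  edge (16, 12)→(4, 10): d=(-12,-2) top-left  bias=+0
  edge (4, 10)→(10, 4): d=(6,-6) top-left  bias=+0
    (6,0)@(13, 1): e=[-42,126,0] → ·  [on edge]
    (5,1)@(11, 3): e=[-14,98,0] → ·  [on edge]
    (4,2)@(9, 5): e=[14,70,0] → #  [on edge]
    (5,2)@(11, 5): e=[-2,74,12] → ·
    (3,3)@(7, 7): e=[42,42,0] → #  [on edge]
    (5,3)@(11, 7): e=[10,50,24] → #
    (6,3)@(13, 7): e=[-6,54,36] → ·
    (2,4)@(5, 9): e=[70,14,0] → #  [on edge]
    (6,4)@(13, 9): e=[6,30,48] → #
    (7,4)@(15, 9): e=[-10,34,60] → ·
    (1,5)@(3, 11): e=[98,-14,0] → ·  [on edge]
    (2,5)@(5, 11): e=[82,-10,12] → ·
    (0,6)@(1, 13): e=[126,-42,0] → ·  [on edge]
  covered (12 px):
    · · · · · · · · · · ·
    · · · · · · · · · · ·
    · · · · # · · · · · ·
    · · · # # # · · · · ·
    · · # # # # # · · · ·
    · · · · · # # # · · ·
    · · · · · · · · · · ·

Final: [[5,0],[4,1],[5,1],[6,1],[5,2],[6,2],[6,3],[7,3],[7,4],[8,5]]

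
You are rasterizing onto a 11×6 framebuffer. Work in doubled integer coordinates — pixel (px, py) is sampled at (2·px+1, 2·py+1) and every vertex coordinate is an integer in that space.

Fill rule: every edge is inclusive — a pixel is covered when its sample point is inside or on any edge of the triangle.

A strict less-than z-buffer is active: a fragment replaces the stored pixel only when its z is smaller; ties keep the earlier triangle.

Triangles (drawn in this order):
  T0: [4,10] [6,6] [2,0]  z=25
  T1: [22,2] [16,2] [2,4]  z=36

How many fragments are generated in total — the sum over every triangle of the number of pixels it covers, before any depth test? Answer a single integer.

T0:
  2·area = 28  (B↔C swapped to make it positive)
  edge (4, 10)→(2, 0): d=(-2,-10) inclusive
  edge (2, 0)→(6, 6): d=(4,6) inclusive
  edge (6, 6)→(4, 10): d=(-2,4) inclusive
    (1,1)@(3, 3): e=[4,6,18] → X
    (2,1)@(5, 3): e=[24,-6,10] → .
    (1,2)@(3, 5): e=[0,14,14] → X  [on edge]
    (2,2)@(5, 5): e=[20,2,6] → X
    (3,2)@(7, 5): e=[40,-10,-2] → .
    (1,3)@(3, 7): e=[-4,22,10] → .
    (2,3)@(5, 7): e=[16,10,2] → X
    (3,3)@(7, 7): e=[36,-2,-6] → .
    (2,4)@(5, 9): e=[12,18,-2] → .
  covered (4 px):
    . . . . . . . . . . .
    . X . . . . . . . . .
    . X X . . . . . . . .
    . . X . . . . . . . .
    . . . . . . . . . . .
    . . . . . . . . . . .
T1:
  2·area = 12  (B↔C swapped to make it positive)
  edge (22, 2)→(2, 4): d=(-20,2) inclusive
  edge (2, 4)→(16, 2): d=(14,-2) inclusive
  edge (16, 2)→(22, 2): d=(6,0) inclusive
    (4,1)@(9, 3): e=[6,0,6] → X  [on edge]
    (5,1)@(11, 3): e=[2,4,6] → X
    (6,1)@(13, 3): e=[-2,8,6] → .
    (4,2)@(9, 5): e=[-34,28,18] → .
    (5,2)@(11, 5): e=[-38,32,18] → .
  covered (2 px):
    . . . . . . . . . . .
    . . . . X X . . . . .
    . . . . . . . . . . .
    . . . . . . . . . . .
    . . . . . . . . . . .
    . . . . . . . . . . .

Result: 6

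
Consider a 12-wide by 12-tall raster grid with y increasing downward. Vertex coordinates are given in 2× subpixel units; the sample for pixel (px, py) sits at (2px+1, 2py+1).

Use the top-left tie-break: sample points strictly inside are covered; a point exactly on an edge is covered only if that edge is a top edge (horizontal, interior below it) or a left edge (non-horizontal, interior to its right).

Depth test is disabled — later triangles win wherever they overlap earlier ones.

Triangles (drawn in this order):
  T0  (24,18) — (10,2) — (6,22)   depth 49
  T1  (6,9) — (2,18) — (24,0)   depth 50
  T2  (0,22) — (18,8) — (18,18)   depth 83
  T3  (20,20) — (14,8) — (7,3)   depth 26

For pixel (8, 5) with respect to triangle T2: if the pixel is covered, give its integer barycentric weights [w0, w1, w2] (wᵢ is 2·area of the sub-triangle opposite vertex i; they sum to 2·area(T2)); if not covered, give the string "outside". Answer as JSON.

T0:
  2·area = 344  (B↔C swapped to make it positive)
  edge (24, 18)→(6, 22): d=(-18,4) right/bottom  bias=-1
  edge (6, 22)→(10, 2): d=(4,-20) top-left  bias=+0
  edge (10, 2)→(24, 18): d=(14,16) right/bottom  bias=-1
    (5,2)@(11, 5): e=[286,32,26] → █
    (6,2)@(13, 5): e=[278,72,-6] → ·
    (4,3)@(9, 7): e=[258,0,86] → █  [on edge]
    (6,3)@(13, 7): e=[242,80,22] → █
    (7,3)@(15, 7): e=[234,120,-10] → ·
    (4,4)@(9, 9): e=[222,8,114] → █
    (7,4)@(15, 9): e=[198,128,18] → █
    (8,4)@(17, 9): e=[190,168,-14] → ·
    (4,5)@(9, 11): e=[186,16,142] → █
    (8,5)@(17, 11): e=[154,176,14] → █
    (9,5)@(19, 11): e=[146,216,-18] → ·
    (4,6)@(9, 13): e=[150,24,170] → █
    (3,8)@(7, 17): e=[86,0,258] → █  [on edge]
  covered (44 px):
    · · · · · · · · · · · ·
    · · · · · · · · · · · ·
    · · · · · █ · · · · · ·
    · · · · █ █ █ · · · · ·
    · · · · █ █ █ █ · · · ·
    · · · · █ █ █ █ █ · · ·
    · · · · █ █ █ █ █ █ · ·
    · · · · █ █ █ █ █ █ █ ·
    · · · █ █ █ █ █ █ █ █ █
    · · · █ █ █ █ █ █ █ · ·
    · · · █ █ · · · · · · ·
    · · · · · · · · · · · ·
T1:
  2·area = 126  (B↔C swapped to make it positive)
  edge (6, 9)→(24, 0): d=(18,-9) top-left  bias=+0
  edge (24, 0)→(2, 18): d=(-22,18) right/bottom  bias=-1
  edge (2, 18)→(6, 9): d=(4,-9) top-left  bias=+0
    (9,1)@(19, 3): e=[9,24,93] → █
    (10,1)@(21, 3): e=[27,-12,111] → ·
    (7,2)@(15, 5): e=[9,52,65] → █
    (8,2)@(17, 5): e=[27,16,83] → █
    (9,2)@(19, 5): e=[45,-20,101] → ·
    (5,3)@(11, 7): e=[9,80,37] → █
    (6,3)@(13, 7): e=[27,44,55] → █
    (8,3)@(17, 7): e=[63,-28,91] → ·
    (3,4)@(7, 9): e=[9,108,9] → █
    (4,4)@(9, 9): e=[27,72,27] → █
    (6,4)@(13, 9): e=[63,0,63] → ·  [on edge]
    (7,4)@(15, 9): e=[81,-36,81] → ·
  covered (15 px):
    · · · · · · · · · · · ·
    · · · · · · · · · █ · ·
    · · · · · · · █ █ · · ·
    · · · · · █ █ █ · · · ·
    · · · █ █ █ · · · · · ·
    · · · █ █ · · · · · · ·
    · · █ █ · · · · · · · ·
    · · █ · · · · · · · · ·
    · █ · · · · · · · · · ·
    · · · · · · · · · · · ·
    · · · · · · · · · · · ·
    · · · · · · · · · · · ·
T2:
  2·area = 180
  edge (0, 22)→(18, 8): d=(18,-14) top-left  bias=+0
  edge (18, 8)→(18, 18): d=(0,10) right/bottom  bias=-1
  edge (18, 18)→(0, 22): d=(-18,4) right/bottom  bias=-1
    (8,4)@(17, 9): e=[4,10,166] → █
    (9,4)@(19, 9): e=[32,-10,158] → ·
    (7,5)@(15, 11): e=[12,30,138] → █
    (9,5)@(19, 11): e=[68,-10,122] → ·
    (6,6)@(13, 13): e=[20,50,110] → █
    (9,6)@(19, 13): e=[104,-10,86] → ·
    (4,7)@(9, 15): e=[0,90,90] → █  [on edge]
    (5,7)@(11, 15): e=[28,70,82] → █
    (9,7)@(19, 15): e=[140,-10,50] → ·
    (3,8)@(7, 17): e=[8,110,62] → █
    (9,8)@(19, 17): e=[176,-10,14] → ·
    (2,9)@(5, 19): e=[16,130,34] → █
  covered (23 px):
    · · · · · · · · · · · ·
    · · · · · · · · · · · ·
    · · · · · · · · · · · ·
    · · · · · · · · · · · ·
    · · · · · · · · █ · · ·
    · · · · · · · █ █ · · ·
    · · · · · · █ █ █ · · ·
    · · · · █ █ █ █ █ · · ·
    · · · █ █ █ █ █ █ · · ·
    · · █ █ █ █ █ · · · · ·
    · █ · · · · · · · · · ·
    · · · · · · · · · · · ·
T3:
  2·area = 54  (B↔C swapped to make it positive)
  edge (20, 20)→(7, 3): d=(-13,-17) top-left  bias=+0
  edge (7, 3)→(14, 8): d=(7,5) right/bottom  bias=-1
  edge (14, 8)→(20, 20): d=(6,12) right/bottom  bias=-1
    (3,1)@(7, 3): e=[0,0,54] → ·  [on edge]
    (4,2)@(9, 5): e=[8,4,42] → █
    (5,2)@(11, 5): e=[42,-6,18] → ·
    (4,3)@(9, 7): e=[-18,18,54] → ·
    (5,3)@(11, 7): e=[16,8,30] → █
    (6,3)@(13, 7): e=[50,-2,6] → ·
    (5,4)@(11, 9): e=[-10,22,42] → ·
    (6,4)@(13, 9): e=[24,12,18] → █
    (7,4)@(15, 9): e=[58,2,-6] → ·
    (6,5)@(13, 11): e=[-2,26,30] → ·
    (7,5)@(15, 11): e=[32,16,6] → █
    (8,5)@(17, 11): e=[66,6,-18] → ·
    (10,6)@(21, 13): e=[108,0,-54] → ·  [on edge]
  covered (6 px):
    · · · · · · · · · · · ·
    · · · · · · · · · · · ·
    · · · · █ · · · · · · ·
    · · · · · █ · · · · · ·
    · · · · · · █ · · · · ·
    · · · · · · · █ · · · ·
    · · · · · · · █ · · · ·
    · · · · · · · · █ · · ·
    · · · · · · · · · · · ·
    · · · · · · · · · · · ·
    · · · · · · · · · · · ·
    · · · · · · · · · · · ·

Final: [10,130,40]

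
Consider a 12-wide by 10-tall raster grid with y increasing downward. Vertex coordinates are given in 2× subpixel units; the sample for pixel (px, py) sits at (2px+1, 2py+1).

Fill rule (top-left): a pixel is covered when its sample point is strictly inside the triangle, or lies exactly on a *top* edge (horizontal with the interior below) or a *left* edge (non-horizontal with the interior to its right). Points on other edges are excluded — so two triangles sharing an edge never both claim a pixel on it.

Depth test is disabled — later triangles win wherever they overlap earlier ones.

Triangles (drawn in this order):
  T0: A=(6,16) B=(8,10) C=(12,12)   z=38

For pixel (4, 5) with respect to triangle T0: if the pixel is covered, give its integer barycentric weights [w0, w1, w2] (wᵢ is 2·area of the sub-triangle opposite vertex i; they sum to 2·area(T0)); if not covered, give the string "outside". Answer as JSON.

T0:
  2·area = 28
  edge (6, 16)→(8, 10): d=(2,-6) top-left  bias=+0
  edge (8, 10)→(12, 12): d=(4,2) right/bottom  bias=-1
  edge (12, 12)→(6, 16): d=(-6,4) right/bottom  bias=-1
    (5,0)@(11, 1): e=[0,-42,70] → .  [on edge]
    (4,3)@(9, 7): e=[0,-14,42] → .  [on edge]
    (4,5)@(9, 11): e=[8,2,18] → X
    (5,5)@(11, 11): e=[20,-2,10] → .
    (3,6)@(7, 13): e=[0,14,14] → X  [on edge]
    (5,6)@(11, 13): e=[24,6,-2] → .
    (3,7)@(7, 15): e=[4,22,2] → X
    (4,7)@(9, 15): e=[16,18,-6] → .
    (3,8)@(7, 17): e=[8,30,-10] → .
    (2,9)@(5, 19): e=[0,42,-14] → .  [on edge]
  covered (4 px):
    . . . . . . . . . . . .
    . . . . . . . . . . . .
    . . . . . . . . . . . .
    . . . . . . . . . . . .
    . . . . . . . . . . . .
    . . . . X . . . . . . .
    . . . X X . . . . . . .
    . . . X . . . . . . . .
    . . . . . . . . . . . .
    . . . . . . . . . . . .

Answer: [2,18,8]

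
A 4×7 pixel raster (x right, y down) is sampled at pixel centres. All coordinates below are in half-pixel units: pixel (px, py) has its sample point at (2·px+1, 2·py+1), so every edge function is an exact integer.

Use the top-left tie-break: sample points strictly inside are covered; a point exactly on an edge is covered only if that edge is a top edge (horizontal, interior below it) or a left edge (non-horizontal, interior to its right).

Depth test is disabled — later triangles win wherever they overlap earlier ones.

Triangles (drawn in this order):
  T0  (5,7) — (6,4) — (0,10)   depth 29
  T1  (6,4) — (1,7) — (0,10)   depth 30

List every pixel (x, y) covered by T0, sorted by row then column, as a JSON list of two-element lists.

T0:
  2·area = 12  (B↔C swapped to make it positive)
  edge (5, 7)→(0, 10): d=(-5,3) right/bottom  bias=-1
  edge (0, 10)→(6, 4): d=(6,-6) top-left  bias=+0
  edge (6, 4)→(5, 7): d=(-1,3) right/bottom  bias=-1
    (3,0)@(7, 1): e=[24,-12,0] → ·  [on edge]
    (3,1)@(7, 3): e=[14,0,-2] → ·  [on edge]
    (2,2)@(5, 5): e=[10,0,2] → #  [on edge]
    (3,2)@(7, 5): e=[4,12,-4] → ·
    (1,3)@(3, 7): e=[6,0,6] → #  [on edge]
    (2,3)@(5, 7): e=[0,12,0] → ·  [on edge]
    (0,4)@(1, 9): e=[2,0,10] → #  [on edge]
    (1,4)@(3, 9): e=[-4,12,4] → ·
    (0,5)@(1, 11): e=[-8,12,8] → ·
    (1,6)@(3, 13): e=[-24,36,0] → ·  [on edge]
  covered (3 px):
    · · · ·
    · · · ·
    · · # ·
    · # · ·
    # · · ·
    · · · ·
    · · · ·
T1:
  2·area = 12  (B↔C swapped to make it positive)
  edge (6, 4)→(0, 10): d=(-6,6) right/bottom  bias=-1
  edge (0, 10)→(1, 7): d=(1,-3) top-left  bias=+0
  edge (1, 7)→(6, 4): d=(5,-3) top-left  bias=+0
    (1,0)@(3, 1): e=[36,0,-24] → ·  [on edge]
    (3,1)@(7, 3): e=[0,14,-2] → ·  [on edge]
    (2,2)@(5, 5): e=[0,10,2] → ·  [on edge]
    (0,3)@(1, 7): e=[12,0,0] → #  [on edge]
    (1,3)@(3, 7): e=[0,6,6] → ·  [on edge]
    (0,4)@(1, 9): e=[0,2,10] → ·  [on edge]
  covered (1 px):
    · · · ·
    · · · ·
    · · · ·
    # · · ·
    · · · ·
    · · · ·
    · · · ·

Final: [[2,2],[1,3],[0,4]]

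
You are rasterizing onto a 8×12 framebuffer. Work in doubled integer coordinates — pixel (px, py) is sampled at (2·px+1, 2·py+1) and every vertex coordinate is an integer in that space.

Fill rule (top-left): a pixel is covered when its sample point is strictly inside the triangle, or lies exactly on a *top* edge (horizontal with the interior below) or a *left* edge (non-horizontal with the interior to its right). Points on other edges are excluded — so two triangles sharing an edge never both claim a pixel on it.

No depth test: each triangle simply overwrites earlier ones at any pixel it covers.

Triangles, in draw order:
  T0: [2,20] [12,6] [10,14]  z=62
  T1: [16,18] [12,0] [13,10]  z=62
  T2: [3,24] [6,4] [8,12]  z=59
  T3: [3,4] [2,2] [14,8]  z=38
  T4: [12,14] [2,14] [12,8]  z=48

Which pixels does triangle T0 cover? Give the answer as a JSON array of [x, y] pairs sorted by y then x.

T0:
  2·area = 52
  edge (2, 20)→(12, 6): d=(10,-14) top-left  bias=+0
  edge (12, 6)→(10, 14): d=(-2,8) right/bottom  bias=-1
  edge (10, 14)→(2, 20): d=(-8,6) right/bottom  bias=-1
    (5,4)@(11, 9): e=[16,2,34] → █
    (6,4)@(13, 9): e=[44,-14,22] → ·
    (4,5)@(9, 11): e=[8,14,30] → █
    (5,5)@(11, 11): e=[36,-2,18] → ·
    (3,6)@(7, 13): e=[0,26,26] → █  [on edge]
    (5,6)@(11, 13): e=[56,-6,2] → ·
    (3,7)@(7, 15): e=[20,22,10] → █
    (4,7)@(9, 15): e=[48,6,-2] → ·
    (2,8)@(5, 17): e=[12,34,6] → █
    (3,8)@(7, 17): e=[40,18,-6] → ·
    (1,9)@(3, 19): e=[4,46,2] → █
    (2,9)@(5, 19): e=[32,30,-10] → ·
  covered (7 px):
    · · · · · · · ·
    · · · · · · · ·
    · · · · · · · ·
    · · · · · · · ·
    · · · · · █ · ·
    · · · · █ · · ·
    · · · █ █ · · ·
    · · · █ · · · ·
    · · █ · · · · ·
    · █ · · · · · ·
    · · · · · · · ·
    · · · · · · · ·
T1:
  2·area = 22  (B↔C swapped to make it positive)
  edge (16, 18)→(13, 10): d=(-3,-8) top-left  bias=+0
  edge (13, 10)→(12, 0): d=(-1,-10) top-left  bias=+0
  edge (12, 0)→(16, 18): d=(4,18) right/bottom  bias=-1
    (6,2)@(13, 5): e=[15,5,2] → █
    (7,2)@(15, 5): e=[31,25,-34] → ·
    (6,3)@(13, 7): e=[9,3,10] → █
    (7,3)@(15, 7): e=[25,23,-26] → ·
    (6,4)@(13, 9): e=[3,1,18] → █
    (7,4)@(15, 9): e=[19,21,-18] → ·
    (6,5)@(13, 11): e=[-3,-1,26] → ·
    (7,7)@(15, 15): e=[1,15,6] → █
    (7,8)@(15, 17): e=[-5,13,14] → ·
  covered (4 px):
    · · · · · · · ·
    · · · · · · · ·
    · · · · · · █ ·
    · · · · · · █ ·
    · · · · · · █ ·
    · · · · · · · ·
    · · · · · · · ·
    · · · · · · · █
    · · · · · · · ·
    · · · · · · · ·
    · · · · · · · ·
    · · · · · · · ·
T2:
  2·area = 64
  edge (3, 24)→(6, 4): d=(3,-20) top-left  bias=+0
  edge (6, 4)→(8, 12): d=(2,8) right/bottom  bias=-1
  edge (8, 12)→(3, 24): d=(-5,12) right/bottom  bias=-1
    (3,4)@(7, 9): e=[35,2,27] → █
    (4,4)@(9, 9): e=[75,-14,3] → ·
    (2,5)@(5, 11): e=[1,22,41] → █
    (4,5)@(9, 11): e=[81,-10,-7] → ·
    (2,6)@(5, 13): e=[7,26,31] → █
    (4,6)@(9, 13): e=[87,-6,-17] → ·
    (2,7)@(5, 15): e=[13,30,21] → █
    (3,7)@(7, 15): e=[53,14,-3] → ·
    (2,8)@(5, 17): e=[19,34,11] → █
    (3,8)@(7, 17): e=[59,18,-13] → ·
    (2,9)@(5, 19): e=[25,38,1] → █
    (3,9)@(7, 19): e=[65,22,-23] → ·
  covered (8 px):
    · · · · · · · ·
    · · · · · · · ·
    · · · · · · · ·
    · · · · · · · ·
    · · · █ · · · ·
    · · █ █ · · · ·
    · · █ █ · · · ·
    · · █ · · · · ·
    · · █ · · · · ·
    · · █ · · · · ·
    · · · · · · · ·
    · · · · · · · ·
T3:
  2·area = 18
  edge (3, 4)→(2, 2): d=(-1,-2) top-left  bias=+0
  edge (2, 2)→(14, 8): d=(12,6) right/bottom  bias=-1
  edge (14, 8)→(3, 4): d=(-11,-4) top-left  bias=+0
    (1,1)@(3, 3): e=[1,6,11] → █
    (2,1)@(5, 3): e=[5,-6,19] → ·
    (1,2)@(3, 5): e=[-1,30,-11] → ·
    (3,2)@(7, 5): e=[7,6,5] → █
    (4,2)@(9, 5): e=[11,-6,13] → ·
    (3,3)@(7, 7): e=[5,30,-17] → ·
  covered (2 px):
    · · · · · · · ·
    · █ · · · · · ·
    · · · █ · · · ·
    · · · · · · · ·
    · · · · · · · ·
    · · · · · · · ·
    · · · · · · · ·
    · · · · · · · ·
    · · · · · · · ·
    · · · · · · · ·
    · · · · · · · ·
    · · · · · · · ·
T4:
  2·area = 60
  edge (12, 14)→(2, 14): d=(-10,0) right/bottom  bias=-1
  edge (2, 14)→(12, 8): d=(10,-6) top-left  bias=+0
  edge (12, 8)→(12, 14): d=(0,6) right/bottom  bias=-1
    (5,4)@(11, 9): e=[50,4,6] → █
    (6,4)@(13, 9): e=[50,16,-6] → ·
    (3,5)@(7, 11): e=[30,0,30] → █  [on edge]
    (4,5)@(9, 11): e=[30,12,18] → █
    (6,5)@(13, 11): e=[30,36,-6] → ·
    (2,6)@(5, 13): e=[10,8,42] → █
    (6,6)@(13, 13): e=[10,56,-6] → ·
    (2,7)@(5, 15): e=[-10,28,42] → ·
    (3,7)@(7, 15): e=[-10,40,30] → ·
    (4,7)@(9, 15): e=[-10,52,18] → ·
    (5,7)@(11, 15): e=[-10,64,6] → ·
  covered (8 px):
    · · · · · · · ·
    · · · · · · · ·
    · · · · · · · ·
    · · · · · · · ·
    · · · · · █ · ·
    · · · █ █ █ · ·
    · · █ █ █ █ · ·
    · · · · · · · ·
    · · · · · · · ·
    · · · · · · · ·
    · · · · · · · ·
    · · · · · · · ·

Answer: [[5,4],[4,5],[3,6],[4,6],[3,7],[2,8],[1,9]]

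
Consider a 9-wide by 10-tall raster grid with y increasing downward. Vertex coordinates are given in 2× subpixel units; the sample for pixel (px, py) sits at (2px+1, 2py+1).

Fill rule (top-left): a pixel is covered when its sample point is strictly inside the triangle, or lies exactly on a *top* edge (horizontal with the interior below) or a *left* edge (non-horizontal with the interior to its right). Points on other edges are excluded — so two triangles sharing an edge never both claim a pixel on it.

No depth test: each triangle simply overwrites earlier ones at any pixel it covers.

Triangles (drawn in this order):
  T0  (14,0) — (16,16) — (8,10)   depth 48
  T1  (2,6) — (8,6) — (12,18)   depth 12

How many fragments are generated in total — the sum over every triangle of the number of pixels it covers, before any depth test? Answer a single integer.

T0:
  2·area = 116
  edge (14, 0)→(16, 16): d=(2,16) right/bottom  bias=-1
  edge (16, 16)→(8, 10): d=(-8,-6) top-left  bias=+0
  edge (8, 10)→(14, 0): d=(6,-10) top-left  bias=+0
    (6,1)@(13, 3): e=[22,86,8] → #
    (7,1)@(15, 3): e=[-10,98,28] → ·
    (5,2)@(11, 5): e=[58,58,0] → #  [on edge]
    (7,2)@(15, 5): e=[-6,82,40] → ·
    (5,3)@(11, 7): e=[62,42,12] → #
    (7,3)@(15, 7): e=[-2,66,52] → ·
    (4,4)@(9, 9): e=[98,14,4] → #
    (7,4)@(15, 9): e=[2,50,64] → #
    (8,4)@(17, 9): e=[-30,62,84] → ·
    (4,5)@(9, 11): e=[102,-2,16] → ·
    (5,5)@(11, 11): e=[70,10,36] → #
    (8,5)@(17, 11): e=[-26,46,96] → ·
    (2,7)@(5, 15): e=[174,-58,0] → ·  [on edge]
  covered (15 px):
    · · · · · · · · ·
    · · · · · · # · ·
    · · · · · # # · ·
    · · · · · # # · ·
    · · · · # # # # ·
    · · · · · # # # ·
    · · · · · · # # ·
    · · · · · · · # ·
    · · · · · · · · ·
    · · · · · · · · ·
T1:
  2·area = 72
  edge (2, 6)→(8, 6): d=(6,0) top-left  bias=+0
  edge (8, 6)→(12, 18): d=(4,12) right/bottom  bias=-1
  edge (12, 18)→(2, 6): d=(-10,-12) top-left  bias=+0
    (3,1)@(7, 3): e=[-18,0,90] → ·  [on edge]
    (1,3)@(3, 7): e=[6,64,2] → #
    (2,3)@(5, 7): e=[6,40,26] → #
    (3,3)@(7, 7): e=[6,16,50] → #
    (4,3)@(9, 7): e=[6,-8,74] → ·
    (1,4)@(3, 9): e=[18,72,-18] → ·
    (2,4)@(5, 9): e=[18,48,6] → #
    (4,4)@(9, 9): e=[18,0,54] → ·  [on edge]
    (2,5)@(5, 11): e=[30,56,-14] → ·
    (3,5)@(7, 11): e=[30,32,10] → #
    (4,5)@(9, 11): e=[30,8,34] → #
    (5,5)@(11, 11): e=[30,-16,58] → ·
    (5,7)@(11, 15): e=[54,0,18] → ·  [on edge]
  covered (8 px):
    · · · · · · · · ·
    · · · · · · · · ·
    · · · · · · · · ·
    · # # # · · · · ·
    · · # # · · · · ·
    · · · # # · · · ·
    · · · · # · · · ·
    · · · · · · · · ·
    · · · · · · · · ·
    · · · · · · · · ·

Final: 23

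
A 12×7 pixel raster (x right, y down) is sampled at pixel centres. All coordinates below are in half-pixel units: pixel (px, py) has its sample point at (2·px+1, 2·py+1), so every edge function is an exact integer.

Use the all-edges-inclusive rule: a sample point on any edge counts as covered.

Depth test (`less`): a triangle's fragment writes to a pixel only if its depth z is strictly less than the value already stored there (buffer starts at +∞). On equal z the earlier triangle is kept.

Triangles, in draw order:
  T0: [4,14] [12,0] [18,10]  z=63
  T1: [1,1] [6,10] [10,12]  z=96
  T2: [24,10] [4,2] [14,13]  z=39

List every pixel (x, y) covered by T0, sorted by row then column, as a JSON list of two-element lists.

T0:
  2·area = 164
  edge (4, 14)→(12, 0): d=(8,-14) inclusive
  edge (12, 0)→(18, 10): d=(6,10) inclusive
  edge (18, 10)→(4, 14): d=(-14,4) inclusive
    (5,1)@(11, 3): e=[10,28,126] → █
    (6,1)@(13, 3): e=[38,8,118] → █
    (7,1)@(15, 3): e=[66,-12,110] → ·
    (5,2)@(11, 5): e=[26,40,98] → █
    (7,2)@(15, 5): e=[82,0,82] → █  [on edge]
    (8,2)@(17, 5): e=[110,-20,74] → ·
    (4,3)@(9, 7): e=[14,72,78] → █
    (8,3)@(17, 7): e=[126,-8,46] → ·
    (3,4)@(7, 9): e=[2,104,58] → █
    (8,4)@(17, 9): e=[142,4,18] → █
    (9,4)@(19, 9): e=[170,-16,10] → ·
    (3,5)@(7, 11): e=[18,116,30] → █
  covered (21 px):
    · · · · · · · · · · · ·
    · · · · · █ █ · · · · ·
    · · · · · █ █ █ · · · ·
    · · · · █ █ █ █ · · · ·
    · · · █ █ █ █ █ █ · · ·
    · · · █ █ █ █ · · · · ·
    · · █ █ · · · · · · · ·
T1:
  2·area = 26  (B↔C swapped to make it positive)
  edge (1, 1)→(10, 12): d=(9,11) inclusive
  edge (10, 12)→(6, 10): d=(-4,-2) inclusive
  edge (6, 10)→(1, 1): d=(-5,-9) inclusive
    (0,0)@(1, 1): e=[0,26,0] → █  [on edge]
    (1,0)@(3, 1): e=[-22,30,18] → ·
    (0,1)@(1, 3): e=[18,18,-10] → ·
    (2,3)@(5, 7): e=[10,10,6] → █
    (3,3)@(7, 7): e=[-12,14,24] → ·
    (2,4)@(5, 9): e=[28,2,-4] → ·
    (3,4)@(7, 9): e=[6,6,14] → █
    (4,4)@(9, 9): e=[-16,10,32] → ·
    (3,5)@(7, 11): e=[24,-2,4] → ·
    (4,5)@(9, 11): e=[2,2,22] → █
    (5,5)@(11, 11): e=[-20,6,40] → ·
    (4,6)@(9, 13): e=[20,-6,12] → ·
  covered (4 px):
    █ · · · · · · · · · · ·
    · · · · · · · · · · · ·
    · · · · · · · · · · · ·
    · · █ · · · · · · · · ·
    · · · █ · · · · · · · ·
    · · · · █ · · · · · · ·
    · · · · · · · · · · · ·
T2:
  2·area = 140  (B↔C swapped to make it positive)
  edge (24, 10)→(14, 13): d=(-10,3) inclusive
  edge (14, 13)→(4, 2): d=(-10,-11) inclusive
  edge (4, 2)→(24, 10): d=(20,8) inclusive
    (2,1)@(5, 3): e=[127,1,12] → █
    (3,1)@(7, 3): e=[121,23,-4] → ·
    (2,2)@(5, 5): e=[107,-19,52] → ·
    (3,2)@(7, 5): e=[101,3,36] → █
    (4,2)@(9, 5): e=[95,25,20] → █
    (5,2)@(11, 5): e=[89,47,4] → █
    (6,2)@(13, 5): e=[83,69,-12] → ·
    (3,3)@(7, 7): e=[81,-17,76] → ·
    (4,3)@(9, 7): e=[75,5,60] → █
    (6,3)@(13, 7): e=[63,49,28] → █
    (7,3)@(15, 7): e=[57,71,12] → █
    (8,3)@(17, 7): e=[51,93,-4] → ·
  covered (18 px):
    · · · · · · · · · · · ·
    · · █ · · · · · · · · ·
    · · · █ █ █ · · · · · ·
    · · · · █ █ █ █ · · · ·
    · · · · · █ █ █ █ █ █ ·
    · · · · · · █ █ █ █ · ·
    · · · · · · · · · · · ·

Result: [[5,1],[6,1],[5,2],[6,2],[7,2],[4,3],[5,3],[6,3],[7,3],[3,4],[4,4],[5,4],[6,4],[7,4],[8,4],[3,5],[4,5],[5,5],[6,5],[2,6],[3,6]]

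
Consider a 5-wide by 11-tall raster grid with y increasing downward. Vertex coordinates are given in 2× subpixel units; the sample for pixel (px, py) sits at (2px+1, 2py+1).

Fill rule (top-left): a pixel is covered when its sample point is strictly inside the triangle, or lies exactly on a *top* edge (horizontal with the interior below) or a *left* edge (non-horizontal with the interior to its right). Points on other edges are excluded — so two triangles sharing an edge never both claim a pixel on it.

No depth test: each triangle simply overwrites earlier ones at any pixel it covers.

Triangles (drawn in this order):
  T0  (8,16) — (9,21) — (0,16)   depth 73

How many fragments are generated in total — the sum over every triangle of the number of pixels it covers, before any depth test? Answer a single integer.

T0:
  2·area = 40
  edge (8, 16)→(9, 21): d=(1,5) right/bottom  bias=-1
  edge (9, 21)→(0, 16): d=(-9,-5) top-left  bias=+0
  edge (0, 16)→(8, 16): d=(8,0) top-left  bias=+0
    (2,0)@(5, 1): e=[0,160,-120] → .  [on edge]
    (3,5)@(7, 11): e=[0,80,-40] → .  [on edge]
    (1,8)@(3, 17): e=[26,6,8] → X
    (2,8)@(5, 17): e=[16,16,8] → X
    (3,8)@(7, 17): e=[6,26,8] → X
    (4,8)@(9, 17): e=[-4,36,8] → .
    (1,9)@(3, 19): e=[28,-12,24] → .
    (2,9)@(5, 19): e=[18,-2,24] → .
    (3,9)@(7, 19): e=[8,8,24] → X
    (4,9)@(9, 19): e=[-2,18,24] → .
    (3,10)@(7, 21): e=[10,-10,40] → .
    (4,10)@(9, 21): e=[0,0,40] → .  [on edge]
  covered (4 px):
    . . . . .
    . . . . .
    . . . . .
    . . . . .
    . . . . .
    . . . . .
    . . . . .
    . . . . .
    . X X X .
    . . . X .
    . . . . .

Final: 4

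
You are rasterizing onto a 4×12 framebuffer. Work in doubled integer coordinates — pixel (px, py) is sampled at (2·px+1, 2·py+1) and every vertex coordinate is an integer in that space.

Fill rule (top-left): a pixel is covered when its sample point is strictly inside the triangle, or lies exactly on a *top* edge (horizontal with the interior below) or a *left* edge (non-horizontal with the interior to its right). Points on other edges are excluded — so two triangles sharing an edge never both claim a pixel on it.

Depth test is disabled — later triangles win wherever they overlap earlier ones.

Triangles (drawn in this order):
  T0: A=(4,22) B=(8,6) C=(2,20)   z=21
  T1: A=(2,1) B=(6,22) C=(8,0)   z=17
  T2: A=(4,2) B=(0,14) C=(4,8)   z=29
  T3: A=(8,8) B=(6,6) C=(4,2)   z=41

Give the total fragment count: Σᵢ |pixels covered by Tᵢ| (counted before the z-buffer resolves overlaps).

T0:
  2·area = 40  (B↔C swapped to make it positive)
  edge (4, 22)→(2, 20): d=(-2,-2) top-left  bias=+0
  edge (2, 20)→(8, 6): d=(6,-14) top-left  bias=+0
  edge (8, 6)→(4, 22): d=(-4,16) right/bottom  bias=-1
    (3,4)@(7, 9): e=[32,4,4] → X
    (3,5)@(7, 11): e=[28,16,-4] → .
    (2,6)@(5, 13): e=[20,0,20] → X  [on edge]
    (3,6)@(7, 13): e=[24,28,-12] → .
    (2,7)@(5, 15): e=[16,12,12] → X
    (3,7)@(7, 15): e=[20,40,-20] → .
    (2,8)@(5, 17): e=[12,24,4] → X
    (3,8)@(7, 17): e=[16,52,-28] → .
    (0,9)@(1, 19): e=[0,-20,60] → .  [on edge]
    (1,9)@(3, 19): e=[4,8,28] → X
    (2,9)@(5, 19): e=[8,36,-4] → .
    (1,10)@(3, 21): e=[0,20,20] → X  [on edge]
    (2,11)@(5, 23): e=[0,60,-20] → .  [on edge]
  covered (6 px):
    . . . .
    . . . .
    . . . .
    . . . .
    . . . X
    . . . .
    . . X .
    . . X .
    . . X .
    . X . .
    . X . .
    . . . .
T1:
  2·area = 130  (B↔C swapped to make it positive)
  edge (2, 1)→(8, 0): d=(6,-1) top-left  bias=+0
  edge (8, 0)→(6, 22): d=(-2,22) right/bottom  bias=-1
  edge (6, 22)→(2, 1): d=(-4,-21) top-left  bias=+0
    (1,0)@(3, 1): e=[1,108,21] → X
    (2,0)@(5, 1): e=[3,64,63] → X
    (3,0)@(7, 1): e=[5,20,105] → X
    (1,1)@(3, 3): e=[13,104,13] → X
    (1,2)@(3, 5): e=[25,100,5] → X
    (1,3)@(3, 7): e=[37,96,-3] → .
    (2,3)@(5, 7): e=[39,52,39] → X
    (2,4)@(5, 9): e=[51,48,31] → X
    (2,5)@(5, 11): e=[63,44,23] → X
    (3,5)@(7, 11): e=[65,0,65] → .  [on edge]
    (2,6)@(5, 13): e=[75,40,15] → X
    (3,6)@(7, 13): e=[77,-4,57] → .
  covered (16 px):
    . X X X
    . X X X
    . X X X
    . . X X
    . . X X
    . . X .
    . . X .
    . . X .
    . . . .
    . . . .
    . . . .
    . . . .
T2:
  2·area = 24  (B↔C swapped to make it positive)
  edge (4, 2)→(4, 8): d=(0,6) right/bottom  bias=-1
  edge (4, 8)→(0, 14): d=(-4,6) right/bottom  bias=-1
  edge (0, 14)→(4, 2): d=(4,-12) top-left  bias=+0
    (1,2)@(3, 5): e=[6,18,0] → X  [on edge]
    (2,2)@(5, 5): e=[-6,6,24] → .
    (1,3)@(3, 7): e=[6,10,8] → X
    (2,3)@(5, 7): e=[-6,-2,32] → .
    (1,4)@(3, 9): e=[6,2,16] → X
    (2,4)@(5, 9): e=[-6,-10,40] → .
    (0,5)@(1, 11): e=[18,6,0] → X  [on edge]
    (1,5)@(3, 11): e=[6,-6,24] → .
    (0,6)@(1, 13): e=[18,-2,8] → .
  covered (4 px):
    . . . .
    . . . .
    . X . .
    . X . .
    . X . .
    X . . .
    . . . .
    . . . .
    . . . .
    . . . .
    . . . .
    . . . .
T3:
  2·area = 4
  edge (8, 8)→(6, 6): d=(-2,-2) top-left  bias=+0
  edge (6, 6)→(4, 2): d=(-2,-4) top-left  bias=+0
  edge (4, 2)→(8, 8): d=(4,6) right/bottom  bias=-1
    (0,0)@(1, 1): e=[0,-10,14] → .  [on edge]
    (1,1)@(3, 3): e=[0,-6,10] → .  [on edge]
    (2,2)@(5, 5): e=[0,-2,6] → .  [on edge]
    (3,3)@(7, 7): e=[0,2,2] → X  [on edge]
    (3,4)@(7, 9): e=[-4,-2,10] → .
  covered (1 px):
    . . . .
    . . . .
    . . . .
    . . . X
    . . . .
    . . . .
    . . . .
    . . . .
    . . . .
    . . . .
    . . . .
    . . . .

Answer: 27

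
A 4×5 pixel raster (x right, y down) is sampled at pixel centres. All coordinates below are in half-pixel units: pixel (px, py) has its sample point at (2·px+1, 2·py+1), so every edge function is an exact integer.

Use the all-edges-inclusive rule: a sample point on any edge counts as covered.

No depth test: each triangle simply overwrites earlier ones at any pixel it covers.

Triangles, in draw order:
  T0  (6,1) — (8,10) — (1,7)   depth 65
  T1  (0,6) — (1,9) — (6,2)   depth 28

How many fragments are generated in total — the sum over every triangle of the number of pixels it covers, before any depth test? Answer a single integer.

T0:
  2·area = 57
  edge (6, 1)→(8, 10): d=(2,9) inclusive
  edge (8, 10)→(1, 7): d=(-7,-3) inclusive
  edge (1, 7)→(6, 1): d=(5,-6) inclusive
    (2,1)@(5, 3): e=[13,40,4] → X
    (3,1)@(7, 3): e=[-5,46,16] → .
    (1,2)@(3, 5): e=[35,20,2] → X
    (3,2)@(7, 5): e=[-1,32,26] → .
    (0,3)@(1, 7): e=[57,0,0] → X  [on edge]
    (3,3)@(7, 7): e=[3,18,36] → X
    (0,4)@(1, 9): e=[61,-14,10] → .
    (1,4)@(3, 9): e=[43,-8,22] → .
    (2,4)@(5, 9): e=[25,-2,34] → .
    (3,4)@(7, 9): e=[7,4,46] → X
  covered (8 px):
    . . . .
    . . X .
    . X X .
    X X X X
    . . . X
T1:
  2·area = 22  (B↔C swapped to make it positive)
  edge (0, 6)→(6, 2): d=(6,-4) inclusive
  edge (6, 2)→(1, 9): d=(-5,7) inclusive
  edge (1, 9)→(0, 6): d=(-1,-3) inclusive
    (2,1)@(5, 3): e=[2,2,18] → X
    (3,1)@(7, 3): e=[10,-12,24] → .
    (1,2)@(3, 5): e=[6,6,10] → X
    (2,2)@(5, 5): e=[14,-8,16] → .
    (0,3)@(1, 7): e=[10,10,2] → X
    (1,3)@(3, 7): e=[18,-4,8] → .
    (0,4)@(1, 9): e=[22,0,0] → X  [on edge]
    (1,4)@(3, 9): e=[30,-14,6] → .
  covered (4 px):
    . . . .
    . . X .
    . X . .
    X . . .
    X . . .

Final: 12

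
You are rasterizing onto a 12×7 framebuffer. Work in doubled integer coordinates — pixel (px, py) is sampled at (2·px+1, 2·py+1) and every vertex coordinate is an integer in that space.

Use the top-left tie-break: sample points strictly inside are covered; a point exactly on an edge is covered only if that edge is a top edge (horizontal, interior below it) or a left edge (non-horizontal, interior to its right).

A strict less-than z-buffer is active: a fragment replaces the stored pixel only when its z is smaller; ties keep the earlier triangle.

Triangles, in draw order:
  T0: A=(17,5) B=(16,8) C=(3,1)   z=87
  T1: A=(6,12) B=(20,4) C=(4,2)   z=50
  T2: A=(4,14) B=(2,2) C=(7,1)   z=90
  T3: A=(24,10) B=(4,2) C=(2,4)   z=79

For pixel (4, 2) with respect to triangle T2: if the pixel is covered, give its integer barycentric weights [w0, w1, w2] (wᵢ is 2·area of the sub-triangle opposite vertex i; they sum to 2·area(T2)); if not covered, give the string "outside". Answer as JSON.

T0:
  2·area = 46
  edge (17, 5)→(16, 8): d=(-1,3) right/bottom  bias=-1
  edge (16, 8)→(3, 1): d=(-13,-7) top-left  bias=+0
  edge (3, 1)→(17, 5): d=(14,4) right/bottom  bias=-1
    (1,0)@(3, 1): e=[46,0,0] → .  [on edge]
    (3,1)@(7, 3): e=[32,2,12] → X
    (4,1)@(9, 3): e=[26,16,4] → X
    (5,1)@(11, 3): e=[20,30,-4] → .
    (3,2)@(7, 5): e=[30,-24,40] → .
    (4,2)@(9, 5): e=[24,-10,32] → .
    (5,2)@(11, 5): e=[18,4,24] → X
    (6,2)@(13, 5): e=[12,18,16] → X
    (7,2)@(15, 5): e=[6,32,8] → X
    (8,2)@(17, 5): e=[0,46,0] → .  [on edge]
    (5,3)@(11, 7): e=[16,-22,52] → .
    (6,3)@(13, 7): e=[10,-8,44] → .
    (7,5)@(15, 11): e=[0,-46,92] → .  [on edge]
  covered (6 px):
    . . . . . . . . . . . .
    . . . X X . . . . . . .
    . . . . . X X X . . . .
    . . . . . . . X . . . .
    . . . . . . . . . . . .
    . . . . . . . . . . . .
    . . . . . . . . . . . .
T1:
  2·area = 156  (B↔C swapped to make it positive)
  edge (6, 12)→(4, 2): d=(-2,-10) top-left  bias=+0
  edge (4, 2)→(20, 4): d=(16,2) right/bottom  bias=-1
  edge (20, 4)→(6, 12): d=(-14,8) right/bottom  bias=-1
    (2,1)@(5, 3): e=[8,14,134] → X
    (3,1)@(7, 3): e=[28,10,118] → X
    (4,1)@(9, 3): e=[48,6,102] → X
    (5,1)@(11, 3): e=[68,2,86] → X
    (6,1)@(13, 3): e=[88,-2,70] → .
    (2,2)@(5, 5): e=[4,46,106] → X
    (6,2)@(13, 5): e=[84,30,42] → X
    (7,2)@(15, 5): e=[104,26,26] → X
    (8,2)@(17, 5): e=[124,22,10] → X
    (9,2)@(19, 5): e=[144,18,-6] → .
    (2,3)@(5, 7): e=[0,78,78] → X  [on edge]
    (7,3)@(15, 7): e=[100,58,-2] → .
  covered (20 px):
    . . . . . . . . . . . .
    . . X X X X . . . . . .
    . . X X X X X X X . . .
    . . X X X X X . . . . .
    . . . X X X . . . . . .
    . . . X . . . . . . . .
    . . . . . . . . . . . .
T2:
  2·area = 62
  edge (4, 14)→(2, 2): d=(-2,-12) top-left  bias=+0
  edge (2, 2)→(7, 1): d=(5,-1) top-left  bias=+0
  edge (7, 1)→(4, 14): d=(-3,13) right/bottom  bias=-1
    (3,0)@(7, 1): e=[62,0,0] → .  [on edge]
    (1,1)@(3, 3): e=[10,6,46] → X
    (2,1)@(5, 3): e=[34,8,20] → X
    (3,1)@(7, 3): e=[58,10,-6] → .
    (1,2)@(3, 5): e=[6,16,40] → X
    (3,2)@(7, 5): e=[54,20,-12] → .
    (1,3)@(3, 7): e=[2,26,34] → X
    (3,3)@(7, 7): e=[50,30,-18] → .
    (1,4)@(3, 9): e=[-2,36,28] → .
    (2,4)@(5, 9): e=[22,38,2] → X
    (3,4)@(7, 9): e=[46,40,-24] → .
    (2,5)@(5, 11): e=[18,48,-4] → .
  covered (7 px):
    . . . . . . . . . . . .
    . X X . . . . . . . . .
    . X X . . . . . . . . .
    . X X . . . . . . . . .
    . . X . . . . . . . . .
    . . . . . . . . . . . .
    . . . . . . . . . . . .
T3:
  2·area = 56  (B↔C swapped to make it positive)
  edge (24, 10)→(2, 4): d=(-22,-6) top-left  bias=+0
  edge (2, 4)→(4, 2): d=(2,-2) top-left  bias=+0
  edge (4, 2)→(24, 10): d=(20,8) right/bottom  bias=-1
    (2,0)@(5, 1): e=[84,0,-28] → .  [on edge]
    (1,1)@(3, 3): e=[28,0,28] → X  [on edge]
    (2,1)@(5, 3): e=[40,4,12] → X
    (3,1)@(7, 3): e=[52,8,-4] → .
    (0,2)@(1, 5): e=[-28,0,84] → .  [on edge]
    (1,2)@(3, 5): e=[-16,4,68] → .
    (2,2)@(5, 5): e=[-4,8,52] → .
    (3,2)@(7, 5): e=[8,12,36] → X
    (4,2)@(9, 5): e=[20,16,20] → X
    (5,2)@(11, 5): e=[32,20,4] → X
    (6,2)@(13, 5): e=[44,24,-12] → .
    (3,3)@(7, 7): e=[-36,16,76] → .
    (6,3)@(13, 7): e=[0,28,28] → X  [on edge]
  covered (8 px):
    . . . . . . . . . . . .
    . X X . . . . . . . . .
    . . . X X X . . . . . .
    . . . . . . X X . . . .
    . . . . . . . . . . X .
    . . . . . . . . . . . .
    . . . . . . . . . . . .

Final: "outside"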